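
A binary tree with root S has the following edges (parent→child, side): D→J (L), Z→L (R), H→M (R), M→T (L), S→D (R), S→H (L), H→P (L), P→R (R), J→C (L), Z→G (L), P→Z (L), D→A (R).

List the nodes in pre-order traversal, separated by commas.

Pre-order visits the node, then its left subtree, then its right subtree.
Visit S.
At S: go left to H.
  Visit H.
  At H: go left to P.
    Visit P.
    At P: go left to Z.
      Visit Z.
      At Z: go left to G.
        G is a leaf — visit G.
      At Z: go right to L.
        L is a leaf — visit L.
    At P: go right to R.
      R is a leaf — visit R.
  At H: go right to M.
    Visit M.
    At M: go left to T.
      T is a leaf — visit T.
    At M: no right child.
At S: go right to D.
  Visit D.
  At D: go left to J.
    Visit J.
    At J: go left to C.
      C is a leaf — visit C.
    At J: no right child.
  At D: go right to A.
    A is a leaf — visit A.

S, H, P, Z, G, L, R, M, T, D, J, C, A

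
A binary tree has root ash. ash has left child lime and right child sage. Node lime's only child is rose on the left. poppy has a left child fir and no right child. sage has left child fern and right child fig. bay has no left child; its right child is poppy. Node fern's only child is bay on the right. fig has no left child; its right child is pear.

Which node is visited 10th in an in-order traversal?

In-order visits the left subtree, then the node, then the right subtree.
At ash: go left to lime.
  At lime: go left to rose.
    rose is a leaf — visit rose.
  Visit lime.
  At lime: no right child.
Visit ash.
At ash: go right to sage.
  At sage: go left to fern.
    At fern: no left child.
    Visit fern.
    At fern: go right to bay.
      At bay: no left child.
      Visit bay.
      At bay: go right to poppy.
        At poppy: go left to fir.
          fir is a leaf — visit fir.
        Visit poppy.
        At poppy: no right child.
  Visit sage.
  At sage: go right to fig.
    At fig: no left child.
    Visit fig.
    At fig: go right to pear.
      pear is a leaf — visit pear.
Full in-order sequence: rose, lime, ash, fern, bay, fir, poppy, sage, fig, pear.

pear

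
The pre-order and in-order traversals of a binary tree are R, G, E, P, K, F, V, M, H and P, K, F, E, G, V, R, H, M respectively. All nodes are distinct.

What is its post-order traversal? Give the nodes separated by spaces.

The first element of pre-order is the root; it splits in-order into left and right subtrees.
Root R: left subtree has 6 nodes {P, K, F, E, G, V}, right has 2 {H, M}.
  Root G: left subtree has 4 nodes {P, K, F, E}, right has 1 {V}.
    Root E: left subtree has 3 nodes {P, K, F}, right has 0 { }.
      Root P: left subtree has 0 nodes { }, right has 2 {K, F}.
        Root K: left subtree has 0 nodes { }, right has 1 {F}.
  Root M: left subtree has 1 node {H}, right has 0 { }.

F K P E V G H M R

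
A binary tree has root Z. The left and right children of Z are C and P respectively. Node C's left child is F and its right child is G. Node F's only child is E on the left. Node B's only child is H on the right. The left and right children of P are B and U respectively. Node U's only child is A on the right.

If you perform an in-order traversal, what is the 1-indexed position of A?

In-order visits the left subtree, then the node, then the right subtree.
At Z: go left to C.
  At C: go left to F.
    At F: go left to E.
      E is a leaf — visit E.
    Visit F.
    At F: no right child.
  Visit C.
  At C: go right to G.
    G is a leaf — visit G.
Visit Z.
At Z: go right to P.
  At P: go left to B.
    At B: no left child.
    Visit B.
    At B: go right to H.
      H is a leaf — visit H.
  Visit P.
  At P: go right to U.
    At U: no left child.
    Visit U.
    At U: go right to A.
      A is a leaf — visit A.
Full in-order sequence: E, F, C, G, Z, B, H, P, U, A.

10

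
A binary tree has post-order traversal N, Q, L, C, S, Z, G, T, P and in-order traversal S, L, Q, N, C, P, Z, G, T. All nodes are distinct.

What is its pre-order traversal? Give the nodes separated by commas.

The last element of post-order is the root; it splits in-order into left and right subtrees.
Root P: left subtree has 5 nodes {S, L, Q, N, C}, right has 3 {Z, G, T}.
  Root S: left subtree has 0 nodes { }, right has 4 {L, Q, N, C}.
    Root C: left subtree has 3 nodes {L, Q, N}, right has 0 { }.
      Root L: left subtree has 0 nodes { }, right has 2 {Q, N}.
        Root Q: left subtree has 0 nodes { }, right has 1 {N}.
  Root T: left subtree has 2 nodes {Z, G}, right has 0 { }.
    Root G: left subtree has 1 node {Z}, right has 0 { }.

P, S, C, L, Q, N, T, G, Z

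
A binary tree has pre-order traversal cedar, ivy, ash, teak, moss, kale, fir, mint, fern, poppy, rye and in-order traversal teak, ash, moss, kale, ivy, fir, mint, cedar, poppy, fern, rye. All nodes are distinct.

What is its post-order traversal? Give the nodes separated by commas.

The first element of pre-order is the root; it splits in-order into left and right subtrees.
Root cedar: left subtree has 7 nodes {teak, ash, moss, kale, ivy, fir, mint}, right has 3 {poppy, fern, rye}.
  Root ivy: left subtree has 4 nodes {teak, ash, moss, kale}, right has 2 {fir, mint}.
    Root ash: left subtree has 1 node {teak}, right has 2 {moss, kale}.
      Root moss: left subtree has 0 nodes { }, right has 1 {kale}.
    Root fir: left subtree has 0 nodes { }, right has 1 {mint}.
  Root fern: left subtree has 1 node {poppy}, right has 1 {rye}.

teak, kale, moss, ash, mint, fir, ivy, poppy, rye, fern, cedar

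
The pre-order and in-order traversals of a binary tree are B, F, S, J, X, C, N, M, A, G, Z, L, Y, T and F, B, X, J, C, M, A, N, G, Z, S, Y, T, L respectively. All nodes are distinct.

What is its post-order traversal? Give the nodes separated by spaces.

The first element of pre-order is the root; it splits in-order into left and right subtrees.
Root B: left subtree has 1 node {F}, right has 12 {X, J, C, M, A, N, G, Z, S, Y, T, L}.
  Root S: left subtree has 8 nodes {X, J, C, M, A, N, G, Z}, right has 3 {Y, T, L}.
    Root J: left subtree has 1 node {X}, right has 6 {C, M, A, N, G, Z}.
      Root C: left subtree has 0 nodes { }, right has 5 {M, A, N, G, Z}.
        Root N: left subtree has 2 nodes {M, A}, right has 2 {G, Z}.
          Root M: left subtree has 0 nodes { }, right has 1 {A}.
          Root G: left subtree has 0 nodes { }, right has 1 {Z}.
    Root L: left subtree has 2 nodes {Y, T}, right has 0 { }.
      Root Y: left subtree has 0 nodes { }, right has 1 {T}.

F X A M Z G N C J T Y L S B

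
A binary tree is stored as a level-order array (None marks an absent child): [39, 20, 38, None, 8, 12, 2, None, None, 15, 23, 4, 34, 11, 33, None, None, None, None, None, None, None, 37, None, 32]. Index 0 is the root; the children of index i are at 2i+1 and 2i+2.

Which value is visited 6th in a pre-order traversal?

Pre-order visits the node, then its left subtree, then its right subtree.
Visit 39.
At 39: go left to 20.
  Visit 20.
  At 20: no left child.
  At 20: go right to 8.
    Visit 8.
    At 8: go left to 15.
      15 is a leaf — visit 15.
    At 8: go right to 23.
      Visit 23.
      At 23: no left child.
      At 23: go right to 37.
        37 is a leaf — visit 37.
At 39: go right to 38.
  Visit 38.
  At 38: go left to 12.
    Visit 12.
    At 12: go left to 4.
      Visit 4.
      At 4: no left child.
      At 4: go right to 32.
        32 is a leaf — visit 32.
    At 12: go right to 34.
      34 is a leaf — visit 34.
  At 38: go right to 2.
    Visit 2.
    At 2: go left to 11.
      11 is a leaf — visit 11.
    At 2: go right to 33.
      33 is a leaf — visit 33.
Full pre-order sequence: 39, 20, 8, 15, 23, 37, 38, 12, 4, 32, 34, 2, 11, 33.

37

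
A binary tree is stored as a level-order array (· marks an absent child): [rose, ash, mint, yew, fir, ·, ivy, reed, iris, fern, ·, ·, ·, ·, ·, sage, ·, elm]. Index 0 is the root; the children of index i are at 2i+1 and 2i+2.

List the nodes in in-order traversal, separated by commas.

sage, reed, yew, elm, iris, ash, fern, fir, rose, mint, ivy

In-order visits the left subtree, then the node, then the right subtree.
At rose: go left to ash.
  At ash: go left to yew.
    At yew: go left to reed.
      At reed: go left to sage.
        sage is a leaf — visit sage.
      Visit reed.
      At reed: no right child.
    Visit yew.
    At yew: go right to iris.
      At iris: go left to elm.
        elm is a leaf — visit elm.
      Visit iris.
      At iris: no right child.
  Visit ash.
  At ash: go right to fir.
    At fir: go left to fern.
      fern is a leaf — visit fern.
    Visit fir.
    At fir: no right child.
Visit rose.
At rose: go right to mint.
  At mint: no left child.
  Visit mint.
  At mint: go right to ivy.
    ivy is a leaf — visit ivy.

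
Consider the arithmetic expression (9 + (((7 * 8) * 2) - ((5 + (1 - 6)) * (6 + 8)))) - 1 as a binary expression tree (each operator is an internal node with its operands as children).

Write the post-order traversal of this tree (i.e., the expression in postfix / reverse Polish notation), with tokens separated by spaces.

Post-order on an expression tree gives postfix notation: for each operator, emit left operand, right operand, then the operator.

9 7 8 * 2 * 5 1 6 - + 6 8 + * - + 1 -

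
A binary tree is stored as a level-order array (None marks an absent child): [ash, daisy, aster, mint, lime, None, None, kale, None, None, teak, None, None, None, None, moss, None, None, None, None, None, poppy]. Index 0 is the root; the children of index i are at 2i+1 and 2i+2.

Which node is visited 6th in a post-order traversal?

lime

Post-order visits the left subtree, then the right subtree, then the node.
At ash: go left to daisy.
  At daisy: go left to mint.
    At mint: go left to kale.
      At kale: go left to moss.
        moss is a leaf — visit moss.
      At kale: no right child.
      Visit kale.
    At mint: no right child.
    Visit mint.
  At daisy: go right to lime.
    At lime: no left child.
    At lime: go right to teak.
      At teak: go left to poppy.
        poppy is a leaf — visit poppy.
      At teak: no right child.
      Visit teak.
    Visit lime.
  Visit daisy.
At ash: go right to aster.
  aster is a leaf — visit aster.
Visit ash.
Full post-order sequence: moss, kale, mint, poppy, teak, lime, daisy, aster, ash.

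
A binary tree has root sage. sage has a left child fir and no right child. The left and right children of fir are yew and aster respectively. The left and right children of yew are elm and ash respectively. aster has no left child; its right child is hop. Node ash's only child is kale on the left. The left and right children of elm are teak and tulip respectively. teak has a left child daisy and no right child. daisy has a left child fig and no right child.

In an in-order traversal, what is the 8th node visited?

In-order visits the left subtree, then the node, then the right subtree.
At sage: go left to fir.
  At fir: go left to yew.
    At yew: go left to elm.
      At elm: go left to teak.
        At teak: go left to daisy.
          At daisy: go left to fig.
            fig is a leaf — visit fig.
          Visit daisy.
          At daisy: no right child.
        Visit teak.
        At teak: no right child.
      Visit elm.
      At elm: go right to tulip.
        tulip is a leaf — visit tulip.
    Visit yew.
    At yew: go right to ash.
      At ash: go left to kale.
        kale is a leaf — visit kale.
      Visit ash.
      At ash: no right child.
  Visit fir.
  At fir: go right to aster.
    At aster: no left child.
    Visit aster.
    At aster: go right to hop.
      hop is a leaf — visit hop.
Visit sage.
At sage: no right child.
Full in-order sequence: fig, daisy, teak, elm, tulip, yew, kale, ash, fir, aster, hop, sage.

ash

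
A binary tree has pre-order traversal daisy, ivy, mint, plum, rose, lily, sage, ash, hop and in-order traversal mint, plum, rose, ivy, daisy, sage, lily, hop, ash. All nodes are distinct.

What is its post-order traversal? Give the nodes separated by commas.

The first element of pre-order is the root; it splits in-order into left and right subtrees.
Root daisy: left subtree has 4 nodes {mint, plum, rose, ivy}, right has 4 {sage, lily, hop, ash}.
  Root ivy: left subtree has 3 nodes {mint, plum, rose}, right has 0 { }.
    Root mint: left subtree has 0 nodes { }, right has 2 {plum, rose}.
      Root plum: left subtree has 0 nodes { }, right has 1 {rose}.
  Root lily: left subtree has 1 node {sage}, right has 2 {hop, ash}.
    Root ash: left subtree has 1 node {hop}, right has 0 { }.

rose, plum, mint, ivy, sage, hop, ash, lily, daisy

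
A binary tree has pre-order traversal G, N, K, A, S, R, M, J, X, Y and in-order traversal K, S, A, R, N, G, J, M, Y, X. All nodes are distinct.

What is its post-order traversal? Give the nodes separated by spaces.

S R A K N J Y X M G

The first element of pre-order is the root; it splits in-order into left and right subtrees.
Root G: left subtree has 5 nodes {K, S, A, R, N}, right has 4 {J, M, Y, X}.
  Root N: left subtree has 4 nodes {K, S, A, R}, right has 0 { }.
    Root K: left subtree has 0 nodes { }, right has 3 {S, A, R}.
      Root A: left subtree has 1 node {S}, right has 1 {R}.
  Root M: left subtree has 1 node {J}, right has 2 {Y, X}.
    Root X: left subtree has 1 node {Y}, right has 0 { }.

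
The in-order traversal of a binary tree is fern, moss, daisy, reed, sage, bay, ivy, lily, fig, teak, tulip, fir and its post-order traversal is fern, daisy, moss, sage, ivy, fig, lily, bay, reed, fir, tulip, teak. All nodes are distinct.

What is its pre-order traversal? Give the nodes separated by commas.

teak, reed, moss, fern, daisy, bay, sage, lily, ivy, fig, tulip, fir

The last element of post-order is the root; it splits in-order into left and right subtrees.
Root teak: left subtree has 9 nodes {fern, moss, daisy, reed, sage, bay, ivy, lily, fig}, right has 2 {tulip, fir}.
  Root reed: left subtree has 3 nodes {fern, moss, daisy}, right has 5 {sage, bay, ivy, lily, fig}.
    Root moss: left subtree has 1 node {fern}, right has 1 {daisy}.
    Root bay: left subtree has 1 node {sage}, right has 3 {ivy, lily, fig}.
      Root lily: left subtree has 1 node {ivy}, right has 1 {fig}.
  Root tulip: left subtree has 0 nodes { }, right has 1 {fir}.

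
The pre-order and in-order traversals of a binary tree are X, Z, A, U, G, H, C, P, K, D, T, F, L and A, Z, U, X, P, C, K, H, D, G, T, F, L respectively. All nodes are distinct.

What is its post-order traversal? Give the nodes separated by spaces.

A U Z P K C D H L F T G X

The first element of pre-order is the root; it splits in-order into left and right subtrees.
Root X: left subtree has 3 nodes {A, Z, U}, right has 9 {P, C, K, H, D, G, T, F, L}.
  Root Z: left subtree has 1 node {A}, right has 1 {U}.
  Root G: left subtree has 5 nodes {P, C, K, H, D}, right has 3 {T, F, L}.
    Root H: left subtree has 3 nodes {P, C, K}, right has 1 {D}.
      Root C: left subtree has 1 node {P}, right has 1 {K}.
    Root T: left subtree has 0 nodes { }, right has 2 {F, L}.
      Root F: left subtree has 0 nodes { }, right has 1 {L}.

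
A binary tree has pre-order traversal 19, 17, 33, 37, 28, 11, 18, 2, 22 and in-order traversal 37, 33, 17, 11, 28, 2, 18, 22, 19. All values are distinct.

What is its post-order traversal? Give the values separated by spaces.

The first element of pre-order is the root; it splits in-order into left and right subtrees.
Root 19: left subtree has 8 nodes {37, 33, 17, 11, 28, 2, 18, 22}, right has 0 { }.
  Root 17: left subtree has 2 nodes {37, 33}, right has 5 {11, 28, 2, 18, 22}.
    Root 33: left subtree has 1 node {37}, right has 0 { }.
    Root 28: left subtree has 1 node {11}, right has 3 {2, 18, 22}.
      Root 18: left subtree has 1 node {2}, right has 1 {22}.

37 33 11 2 22 18 28 17 19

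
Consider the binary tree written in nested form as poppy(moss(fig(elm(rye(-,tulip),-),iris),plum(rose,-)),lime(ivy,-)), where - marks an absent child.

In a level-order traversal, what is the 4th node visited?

Level-order visits nodes level by level from the root, left to right within each level.
Level 0: poppy
Level 1: moss, lime
Level 2: fig, plum, ivy
Level 3: elm, iris, rose
Level 4: rye
Level 5: tulip
Full level-order sequence: poppy, moss, lime, fig, plum, ivy, elm, iris, rose, rye, tulip.

fig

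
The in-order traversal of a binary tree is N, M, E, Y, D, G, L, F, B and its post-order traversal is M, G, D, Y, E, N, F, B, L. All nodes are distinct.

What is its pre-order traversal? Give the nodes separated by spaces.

L N E M Y D G B F

The last element of post-order is the root; it splits in-order into left and right subtrees.
Root L: left subtree has 6 nodes {N, M, E, Y, D, G}, right has 2 {F, B}.
  Root N: left subtree has 0 nodes { }, right has 5 {M, E, Y, D, G}.
    Root E: left subtree has 1 node {M}, right has 3 {Y, D, G}.
      Root Y: left subtree has 0 nodes { }, right has 2 {D, G}.
        Root D: left subtree has 0 nodes { }, right has 1 {G}.
  Root B: left subtree has 1 node {F}, right has 0 { }.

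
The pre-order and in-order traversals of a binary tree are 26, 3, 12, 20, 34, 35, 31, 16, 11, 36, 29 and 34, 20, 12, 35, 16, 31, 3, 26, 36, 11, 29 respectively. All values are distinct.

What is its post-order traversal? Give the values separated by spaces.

34 20 16 31 35 12 3 36 29 11 26

The first element of pre-order is the root; it splits in-order into left and right subtrees.
Root 26: left subtree has 7 nodes {34, 20, 12, 35, 16, 31, 3}, right has 3 {36, 11, 29}.
  Root 3: left subtree has 6 nodes {34, 20, 12, 35, 16, 31}, right has 0 { }.
    Root 12: left subtree has 2 nodes {34, 20}, right has 3 {35, 16, 31}.
      Root 20: left subtree has 1 node {34}, right has 0 { }.
      Root 35: left subtree has 0 nodes { }, right has 2 {16, 31}.
        Root 31: left subtree has 1 node {16}, right has 0 { }.
  Root 11: left subtree has 1 node {36}, right has 1 {29}.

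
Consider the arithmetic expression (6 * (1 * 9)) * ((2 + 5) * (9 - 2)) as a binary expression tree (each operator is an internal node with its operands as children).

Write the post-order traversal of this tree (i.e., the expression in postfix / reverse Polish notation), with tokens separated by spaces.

6 1 9 * * 2 5 + 9 2 - * *

Post-order on an expression tree gives postfix notation: for each operator, emit left operand, right operand, then the operator.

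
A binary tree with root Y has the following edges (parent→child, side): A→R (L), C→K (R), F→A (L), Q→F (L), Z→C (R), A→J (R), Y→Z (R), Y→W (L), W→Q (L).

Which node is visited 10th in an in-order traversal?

K

In-order visits the left subtree, then the node, then the right subtree.
At Y: go left to W.
  At W: go left to Q.
    At Q: go left to F.
      At F: go left to A.
        At A: go left to R.
          R is a leaf — visit R.
        Visit A.
        At A: go right to J.
          J is a leaf — visit J.
      Visit F.
      At F: no right child.
    Visit Q.
    At Q: no right child.
  Visit W.
  At W: no right child.
Visit Y.
At Y: go right to Z.
  At Z: no left child.
  Visit Z.
  At Z: go right to C.
    At C: no left child.
    Visit C.
    At C: go right to K.
      K is a leaf — visit K.
Full in-order sequence: R, A, J, F, Q, W, Y, Z, C, K.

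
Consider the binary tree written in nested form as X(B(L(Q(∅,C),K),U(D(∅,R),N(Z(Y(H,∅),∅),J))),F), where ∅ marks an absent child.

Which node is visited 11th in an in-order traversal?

Z

In-order visits the left subtree, then the node, then the right subtree.
At X: go left to B.
  At B: go left to L.
    At L: go left to Q.
      At Q: no left child.
      Visit Q.
      At Q: go right to C.
        C is a leaf — visit C.
    Visit L.
    At L: go right to K.
      K is a leaf — visit K.
  Visit B.
  At B: go right to U.
    At U: go left to D.
      At D: no left child.
      Visit D.
      At D: go right to R.
        R is a leaf — visit R.
    Visit U.
    At U: go right to N.
      At N: go left to Z.
        At Z: go left to Y.
          At Y: go left to H.
            H is a leaf — visit H.
          Visit Y.
          At Y: no right child.
        Visit Z.
        At Z: no right child.
      Visit N.
      At N: go right to J.
        J is a leaf — visit J.
Visit X.
At X: go right to F.
  F is a leaf — visit F.
Full in-order sequence: Q, C, L, K, B, D, R, U, H, Y, Z, N, J, X, F.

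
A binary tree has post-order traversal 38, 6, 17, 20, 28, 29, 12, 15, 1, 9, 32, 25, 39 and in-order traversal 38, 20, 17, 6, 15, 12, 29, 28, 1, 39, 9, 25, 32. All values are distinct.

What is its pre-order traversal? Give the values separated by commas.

39, 1, 15, 20, 38, 17, 6, 12, 29, 28, 25, 9, 32

The last element of post-order is the root; it splits in-order into left and right subtrees.
Root 39: left subtree has 9 nodes {38, 20, 17, 6, 15, 12, 29, 28, 1}, right has 3 {9, 25, 32}.
  Root 1: left subtree has 8 nodes {38, 20, 17, 6, 15, 12, 29, 28}, right has 0 { }.
    Root 15: left subtree has 4 nodes {38, 20, 17, 6}, right has 3 {12, 29, 28}.
      Root 20: left subtree has 1 node {38}, right has 2 {17, 6}.
        Root 17: left subtree has 0 nodes { }, right has 1 {6}.
      Root 12: left subtree has 0 nodes { }, right has 2 {29, 28}.
        Root 29: left subtree has 0 nodes { }, right has 1 {28}.
  Root 25: left subtree has 1 node {9}, right has 1 {32}.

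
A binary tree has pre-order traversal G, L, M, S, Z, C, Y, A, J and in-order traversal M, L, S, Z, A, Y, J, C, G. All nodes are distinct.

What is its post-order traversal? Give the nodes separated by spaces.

M A J Y C Z S L G

The first element of pre-order is the root; it splits in-order into left and right subtrees.
Root G: left subtree has 8 nodes {M, L, S, Z, A, Y, J, C}, right has 0 { }.
  Root L: left subtree has 1 node {M}, right has 6 {S, Z, A, Y, J, C}.
    Root S: left subtree has 0 nodes { }, right has 5 {Z, A, Y, J, C}.
      Root Z: left subtree has 0 nodes { }, right has 4 {A, Y, J, C}.
        Root C: left subtree has 3 nodes {A, Y, J}, right has 0 { }.
          Root Y: left subtree has 1 node {A}, right has 1 {J}.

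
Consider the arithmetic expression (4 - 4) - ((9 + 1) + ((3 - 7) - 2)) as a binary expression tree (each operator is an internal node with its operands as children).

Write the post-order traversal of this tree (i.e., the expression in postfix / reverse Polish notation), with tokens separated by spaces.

Post-order on an expression tree gives postfix notation: for each operator, emit left operand, right operand, then the operator.

4 4 - 9 1 + 3 7 - 2 - + -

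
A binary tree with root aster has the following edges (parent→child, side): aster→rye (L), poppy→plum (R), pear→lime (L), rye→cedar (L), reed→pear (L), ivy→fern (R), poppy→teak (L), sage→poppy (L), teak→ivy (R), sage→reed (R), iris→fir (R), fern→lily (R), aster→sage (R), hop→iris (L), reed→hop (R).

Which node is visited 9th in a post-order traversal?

Post-order visits the left subtree, then the right subtree, then the node.
At aster: go left to rye.
  At rye: go left to cedar.
    cedar is a leaf — visit cedar.
  At rye: no right child.
  Visit rye.
At aster: go right to sage.
  At sage: go left to poppy.
    At poppy: go left to teak.
      At teak: no left child.
      At teak: go right to ivy.
        At ivy: no left child.
        At ivy: go right to fern.
          At fern: no left child.
          At fern: go right to lily.
            lily is a leaf — visit lily.
          Visit fern.
        Visit ivy.
      Visit teak.
    At poppy: go right to plum.
      plum is a leaf — visit plum.
    Visit poppy.
  At sage: go right to reed.
    At reed: go left to pear.
      At pear: go left to lime.
        lime is a leaf — visit lime.
      At pear: no right child.
      Visit pear.
    At reed: go right to hop.
      At hop: go left to iris.
        At iris: no left child.
        At iris: go right to fir.
          fir is a leaf — visit fir.
        Visit iris.
      At hop: no right child.
      Visit hop.
    Visit reed.
  Visit sage.
Visit aster.
Full post-order sequence: cedar, rye, lily, fern, ivy, teak, plum, poppy, lime, pear, fir, iris, hop, reed, sage, aster.

lime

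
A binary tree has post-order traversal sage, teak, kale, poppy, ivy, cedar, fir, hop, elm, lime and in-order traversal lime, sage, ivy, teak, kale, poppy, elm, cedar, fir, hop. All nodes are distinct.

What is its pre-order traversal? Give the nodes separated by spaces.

lime elm ivy sage poppy kale teak hop fir cedar

The last element of post-order is the root; it splits in-order into left and right subtrees.
Root lime: left subtree has 0 nodes { }, right has 9 {sage, ivy, teak, kale, poppy, elm, cedar, fir, hop}.
  Root elm: left subtree has 5 nodes {sage, ivy, teak, kale, poppy}, right has 3 {cedar, fir, hop}.
    Root ivy: left subtree has 1 node {sage}, right has 3 {teak, kale, poppy}.
      Root poppy: left subtree has 2 nodes {teak, kale}, right has 0 { }.
        Root kale: left subtree has 1 node {teak}, right has 0 { }.
    Root hop: left subtree has 2 nodes {cedar, fir}, right has 0 { }.
      Root fir: left subtree has 1 node {cedar}, right has 0 { }.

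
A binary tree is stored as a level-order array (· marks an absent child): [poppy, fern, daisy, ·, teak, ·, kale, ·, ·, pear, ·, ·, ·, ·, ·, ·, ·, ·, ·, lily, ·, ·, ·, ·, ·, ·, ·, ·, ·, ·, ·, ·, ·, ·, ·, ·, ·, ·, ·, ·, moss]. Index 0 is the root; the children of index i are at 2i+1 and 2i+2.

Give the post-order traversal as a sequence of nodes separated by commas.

moss, lily, pear, teak, fern, kale, daisy, poppy

Post-order visits the left subtree, then the right subtree, then the node.
At poppy: go left to fern.
  At fern: no left child.
  At fern: go right to teak.
    At teak: go left to pear.
      At pear: go left to lily.
        At lily: no left child.
        At lily: go right to moss.
          moss is a leaf — visit moss.
        Visit lily.
      At pear: no right child.
      Visit pear.
    At teak: no right child.
    Visit teak.
  Visit fern.
At poppy: go right to daisy.
  At daisy: no left child.
  At daisy: go right to kale.
    kale is a leaf — visit kale.
  Visit daisy.
Visit poppy.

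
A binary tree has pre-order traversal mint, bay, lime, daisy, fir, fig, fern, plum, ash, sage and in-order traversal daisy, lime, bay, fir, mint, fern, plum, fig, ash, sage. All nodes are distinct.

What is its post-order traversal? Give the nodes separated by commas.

daisy, lime, fir, bay, plum, fern, sage, ash, fig, mint

The first element of pre-order is the root; it splits in-order into left and right subtrees.
Root mint: left subtree has 4 nodes {daisy, lime, bay, fir}, right has 5 {fern, plum, fig, ash, sage}.
  Root bay: left subtree has 2 nodes {daisy, lime}, right has 1 {fir}.
    Root lime: left subtree has 1 node {daisy}, right has 0 { }.
  Root fig: left subtree has 2 nodes {fern, plum}, right has 2 {ash, sage}.
    Root fern: left subtree has 0 nodes { }, right has 1 {plum}.
    Root ash: left subtree has 0 nodes { }, right has 1 {sage}.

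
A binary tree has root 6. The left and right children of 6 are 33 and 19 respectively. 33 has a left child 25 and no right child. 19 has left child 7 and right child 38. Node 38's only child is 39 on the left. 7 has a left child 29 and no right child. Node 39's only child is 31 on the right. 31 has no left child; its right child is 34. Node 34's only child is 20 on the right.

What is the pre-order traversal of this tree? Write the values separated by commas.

Pre-order visits the node, then its left subtree, then its right subtree.
Visit 6.
At 6: go left to 33.
  Visit 33.
  At 33: go left to 25.
    25 is a leaf — visit 25.
  At 33: no right child.
At 6: go right to 19.
  Visit 19.
  At 19: go left to 7.
    Visit 7.
    At 7: go left to 29.
      29 is a leaf — visit 29.
    At 7: no right child.
  At 19: go right to 38.
    Visit 38.
    At 38: go left to 39.
      Visit 39.
      At 39: no left child.
      At 39: go right to 31.
        Visit 31.
        At 31: no left child.
        At 31: go right to 34.
          Visit 34.
          At 34: no left child.
          At 34: go right to 20.
            20 is a leaf — visit 20.
    At 38: no right child.

6, 33, 25, 19, 7, 29, 38, 39, 31, 34, 20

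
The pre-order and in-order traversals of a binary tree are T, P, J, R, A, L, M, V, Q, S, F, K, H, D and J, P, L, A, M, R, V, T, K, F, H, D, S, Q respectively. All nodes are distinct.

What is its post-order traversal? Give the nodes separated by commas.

The first element of pre-order is the root; it splits in-order into left and right subtrees.
Root T: left subtree has 7 nodes {J, P, L, A, M, R, V}, right has 6 {K, F, H, D, S, Q}.
  Root P: left subtree has 1 node {J}, right has 5 {L, A, M, R, V}.
    Root R: left subtree has 3 nodes {L, A, M}, right has 1 {V}.
      Root A: left subtree has 1 node {L}, right has 1 {M}.
  Root Q: left subtree has 5 nodes {K, F, H, D, S}, right has 0 { }.
    Root S: left subtree has 4 nodes {K, F, H, D}, right has 0 { }.
      Root F: left subtree has 1 node {K}, right has 2 {H, D}.
        Root H: left subtree has 0 nodes { }, right has 1 {D}.

J, L, M, A, V, R, P, K, D, H, F, S, Q, T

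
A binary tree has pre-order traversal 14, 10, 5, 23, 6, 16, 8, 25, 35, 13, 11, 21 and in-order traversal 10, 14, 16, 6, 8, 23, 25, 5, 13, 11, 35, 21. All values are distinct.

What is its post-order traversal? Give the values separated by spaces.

The first element of pre-order is the root; it splits in-order into left and right subtrees.
Root 14: left subtree has 1 node {10}, right has 10 {16, 6, 8, 23, 25, 5, 13, 11, 35, 21}.
  Root 5: left subtree has 5 nodes {16, 6, 8, 23, 25}, right has 4 {13, 11, 35, 21}.
    Root 23: left subtree has 3 nodes {16, 6, 8}, right has 1 {25}.
      Root 6: left subtree has 1 node {16}, right has 1 {8}.
    Root 35: left subtree has 2 nodes {13, 11}, right has 1 {21}.
      Root 13: left subtree has 0 nodes { }, right has 1 {11}.

10 16 8 6 25 23 11 13 21 35 5 14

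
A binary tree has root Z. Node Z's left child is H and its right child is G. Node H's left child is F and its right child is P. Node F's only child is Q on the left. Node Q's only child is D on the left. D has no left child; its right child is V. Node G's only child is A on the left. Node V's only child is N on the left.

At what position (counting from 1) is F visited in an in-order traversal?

5

In-order visits the left subtree, then the node, then the right subtree.
At Z: go left to H.
  At H: go left to F.
    At F: go left to Q.
      At Q: go left to D.
        At D: no left child.
        Visit D.
        At D: go right to V.
          At V: go left to N.
            N is a leaf — visit N.
          Visit V.
          At V: no right child.
      Visit Q.
      At Q: no right child.
    Visit F.
    At F: no right child.
  Visit H.
  At H: go right to P.
    P is a leaf — visit P.
Visit Z.
At Z: go right to G.
  At G: go left to A.
    A is a leaf — visit A.
  Visit G.
  At G: no right child.
Full in-order sequence: D, N, V, Q, F, H, P, Z, A, G.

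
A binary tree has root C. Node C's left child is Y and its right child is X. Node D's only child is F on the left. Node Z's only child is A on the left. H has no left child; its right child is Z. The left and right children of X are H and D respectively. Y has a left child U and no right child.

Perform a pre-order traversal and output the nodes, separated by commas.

C, Y, U, X, H, Z, A, D, F

Pre-order visits the node, then its left subtree, then its right subtree.
Visit C.
At C: go left to Y.
  Visit Y.
  At Y: go left to U.
    U is a leaf — visit U.
  At Y: no right child.
At C: go right to X.
  Visit X.
  At X: go left to H.
    Visit H.
    At H: no left child.
    At H: go right to Z.
      Visit Z.
      At Z: go left to A.
        A is a leaf — visit A.
      At Z: no right child.
  At X: go right to D.
    Visit D.
    At D: go left to F.
      F is a leaf — visit F.
    At D: no right child.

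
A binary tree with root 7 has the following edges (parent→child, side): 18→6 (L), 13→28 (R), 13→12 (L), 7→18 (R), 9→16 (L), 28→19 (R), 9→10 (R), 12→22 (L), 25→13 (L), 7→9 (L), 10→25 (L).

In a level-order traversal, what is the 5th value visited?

Level-order visits nodes level by level from the root, left to right within each level.
Level 0: 7
Level 1: 9, 18
Level 2: 16, 10, 6
Level 3: 25
Level 4: 13
Level 5: 12, 28
Level 6: 22, 19
Full level-order sequence: 7, 9, 18, 16, 10, 6, 25, 13, 12, 28, 22, 19.

10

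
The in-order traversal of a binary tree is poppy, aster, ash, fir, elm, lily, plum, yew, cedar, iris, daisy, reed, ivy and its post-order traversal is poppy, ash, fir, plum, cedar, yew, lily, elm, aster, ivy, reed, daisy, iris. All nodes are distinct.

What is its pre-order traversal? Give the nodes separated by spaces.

The last element of post-order is the root; it splits in-order into left and right subtrees.
Root iris: left subtree has 9 nodes {poppy, aster, ash, fir, elm, lily, plum, yew, cedar}, right has 3 {daisy, reed, ivy}.
  Root aster: left subtree has 1 node {poppy}, right has 7 {ash, fir, elm, lily, plum, yew, cedar}.
    Root elm: left subtree has 2 nodes {ash, fir}, right has 4 {lily, plum, yew, cedar}.
      Root fir: left subtree has 1 node {ash}, right has 0 { }.
      Root lily: left subtree has 0 nodes { }, right has 3 {plum, yew, cedar}.
        Root yew: left subtree has 1 node {plum}, right has 1 {cedar}.
  Root daisy: left subtree has 0 nodes { }, right has 2 {reed, ivy}.
    Root reed: left subtree has 0 nodes { }, right has 1 {ivy}.

iris aster poppy elm fir ash lily yew plum cedar daisy reed ivy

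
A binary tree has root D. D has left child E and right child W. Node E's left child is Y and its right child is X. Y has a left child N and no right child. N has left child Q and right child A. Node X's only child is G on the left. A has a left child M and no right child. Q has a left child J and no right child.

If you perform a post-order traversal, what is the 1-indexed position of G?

Post-order visits the left subtree, then the right subtree, then the node.
At D: go left to E.
  At E: go left to Y.
    At Y: go left to N.
      At N: go left to Q.
        At Q: go left to J.
          J is a leaf — visit J.
        At Q: no right child.
        Visit Q.
      At N: go right to A.
        At A: go left to M.
          M is a leaf — visit M.
        At A: no right child.
        Visit A.
      Visit N.
    At Y: no right child.
    Visit Y.
  At E: go right to X.
    At X: go left to G.
      G is a leaf — visit G.
    At X: no right child.
    Visit X.
  Visit E.
At D: go right to W.
  W is a leaf — visit W.
Visit D.
Full post-order sequence: J, Q, M, A, N, Y, G, X, E, W, D.

7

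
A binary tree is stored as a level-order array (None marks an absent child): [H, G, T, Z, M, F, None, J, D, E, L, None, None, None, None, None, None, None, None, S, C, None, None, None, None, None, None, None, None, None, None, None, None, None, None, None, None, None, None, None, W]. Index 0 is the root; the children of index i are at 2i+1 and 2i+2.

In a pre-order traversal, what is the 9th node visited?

W

Pre-order visits the node, then its left subtree, then its right subtree.
Visit H.
At H: go left to G.
  Visit G.
  At G: go left to Z.
    Visit Z.
    At Z: go left to J.
      J is a leaf — visit J.
    At Z: go right to D.
      D is a leaf — visit D.
  At G: go right to M.
    Visit M.
    At M: go left to E.
      Visit E.
      At E: go left to S.
        Visit S.
        At S: no left child.
        At S: go right to W.
          W is a leaf — visit W.
      At E: go right to C.
        C is a leaf — visit C.
    At M: go right to L.
      L is a leaf — visit L.
At H: go right to T.
  Visit T.
  At T: go left to F.
    F is a leaf — visit F.
  At T: no right child.
Full pre-order sequence: H, G, Z, J, D, M, E, S, W, C, L, T, F.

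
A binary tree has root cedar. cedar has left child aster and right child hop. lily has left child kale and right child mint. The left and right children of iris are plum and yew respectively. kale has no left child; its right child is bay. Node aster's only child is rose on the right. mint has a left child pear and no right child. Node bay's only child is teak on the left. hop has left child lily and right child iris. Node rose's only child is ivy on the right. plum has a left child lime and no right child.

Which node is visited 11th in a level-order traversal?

Level-order visits nodes level by level from the root, left to right within each level.
Level 0: cedar
Level 1: aster, hop
Level 2: rose, lily, iris
Level 3: ivy, kale, mint, plum, yew
Level 4: bay, pear, lime
Level 5: teak
Full level-order sequence: cedar, aster, hop, rose, lily, iris, ivy, kale, mint, plum, yew, bay, pear, lime, teak.

yew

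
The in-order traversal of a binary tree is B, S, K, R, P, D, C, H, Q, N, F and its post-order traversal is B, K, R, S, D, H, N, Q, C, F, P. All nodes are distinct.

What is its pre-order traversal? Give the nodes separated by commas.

The last element of post-order is the root; it splits in-order into left and right subtrees.
Root P: left subtree has 4 nodes {B, S, K, R}, right has 6 {D, C, H, Q, N, F}.
  Root S: left subtree has 1 node {B}, right has 2 {K, R}.
    Root R: left subtree has 1 node {K}, right has 0 { }.
  Root F: left subtree has 5 nodes {D, C, H, Q, N}, right has 0 { }.
    Root C: left subtree has 1 node {D}, right has 3 {H, Q, N}.
      Root Q: left subtree has 1 node {H}, right has 1 {N}.

P, S, B, R, K, F, C, D, Q, H, N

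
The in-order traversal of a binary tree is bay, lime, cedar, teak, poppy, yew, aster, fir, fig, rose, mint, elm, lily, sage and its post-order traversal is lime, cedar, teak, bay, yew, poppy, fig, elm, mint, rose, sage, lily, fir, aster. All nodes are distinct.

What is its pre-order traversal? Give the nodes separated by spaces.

The last element of post-order is the root; it splits in-order into left and right subtrees.
Root aster: left subtree has 6 nodes {bay, lime, cedar, teak, poppy, yew}, right has 7 {fir, fig, rose, mint, elm, lily, sage}.
  Root poppy: left subtree has 4 nodes {bay, lime, cedar, teak}, right has 1 {yew}.
    Root bay: left subtree has 0 nodes { }, right has 3 {lime, cedar, teak}.
      Root teak: left subtree has 2 nodes {lime, cedar}, right has 0 { }.
        Root cedar: left subtree has 1 node {lime}, right has 0 { }.
  Root fir: left subtree has 0 nodes { }, right has 6 {fig, rose, mint, elm, lily, sage}.
    Root lily: left subtree has 4 nodes {fig, rose, mint, elm}, right has 1 {sage}.
      Root rose: left subtree has 1 node {fig}, right has 2 {mint, elm}.
        Root mint: left subtree has 0 nodes { }, right has 1 {elm}.

aster poppy bay teak cedar lime yew fir lily rose fig mint elm sage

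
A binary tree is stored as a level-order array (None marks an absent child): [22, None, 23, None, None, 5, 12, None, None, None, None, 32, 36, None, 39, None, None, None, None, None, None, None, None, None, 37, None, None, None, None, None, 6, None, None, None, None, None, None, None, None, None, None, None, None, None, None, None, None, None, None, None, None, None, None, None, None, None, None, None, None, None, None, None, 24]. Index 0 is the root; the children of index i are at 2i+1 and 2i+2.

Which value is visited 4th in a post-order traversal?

5

Post-order visits the left subtree, then the right subtree, then the node.
At 22: no left child.
At 22: go right to 23.
  At 23: go left to 5.
    At 5: go left to 32.
      At 32: no left child.
      At 32: go right to 37.
        37 is a leaf — visit 37.
      Visit 32.
    At 5: go right to 36.
      36 is a leaf — visit 36.
    Visit 5.
  At 23: go right to 12.
    At 12: no left child.
    At 12: go right to 39.
      At 39: no left child.
      At 39: go right to 6.
        At 6: no left child.
        At 6: go right to 24.
          24 is a leaf — visit 24.
        Visit 6.
      Visit 39.
    Visit 12.
  Visit 23.
Visit 22.
Full post-order sequence: 37, 32, 36, 5, 24, 6, 39, 12, 23, 22.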